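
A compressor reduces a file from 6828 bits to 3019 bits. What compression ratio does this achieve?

Compression ratio = Original / Compressed
= 6828 / 3019 = 2.26:1


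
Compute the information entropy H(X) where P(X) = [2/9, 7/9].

H(X) = -Σ p(x) log₂ p(x)
  -2/9 × log₂(2/9) = 0.4822
  -7/9 × log₂(7/9) = 0.2820
H(X) = 0.7642 bits


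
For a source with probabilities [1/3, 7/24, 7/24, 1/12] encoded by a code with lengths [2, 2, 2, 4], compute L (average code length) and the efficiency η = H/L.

Average length L = Σ p_i × l_i = 2.1667 bits
Entropy H = 1.8640 bits
Efficiency η = H/L × 100% = 86.03%


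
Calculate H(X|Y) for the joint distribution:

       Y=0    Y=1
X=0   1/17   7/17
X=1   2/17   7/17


H(X|Y) = Σ_y p(y) H(X|Y=y)
  p(Y=0) = 3/17, H(X|Y=0) = 0.9183
  p(Y=1) = 14/17, H(X|Y=1) = 1.0000
H(X|Y) = 0.1765×0.9183 + 0.8235×1.0000 = 0.9856 bits


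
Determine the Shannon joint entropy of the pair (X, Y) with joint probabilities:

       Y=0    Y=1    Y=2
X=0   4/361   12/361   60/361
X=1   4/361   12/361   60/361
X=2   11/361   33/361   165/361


H(X,Y) = -Σ p(x,y) log₂ p(x,y)
  p(0,0)=4/361: -0.0111 × log₂(0.0111) = 0.0720
  p(0,1)=12/361: -0.0332 × log₂(0.0332) = 0.1632
  p(0,2)=60/361: -0.1662 × log₂(0.1662) = 0.4303
  p(1,0)=4/361: -0.0111 × log₂(0.0111) = 0.0720
  p(1,1)=12/361: -0.0332 × log₂(0.0332) = 0.1632
  p(1,2)=60/361: -0.1662 × log₂(0.1662) = 0.4303
  p(2,0)=11/361: -0.0305 × log₂(0.0305) = 0.1535
  p(2,1)=33/361: -0.0914 × log₂(0.0914) = 0.3155
  p(2,2)=165/361: -0.4571 × log₂(0.4571) = 0.5163
H(X,Y) = 2.3163 bits


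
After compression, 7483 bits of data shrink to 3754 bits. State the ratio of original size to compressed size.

Compression ratio = Original / Compressed
= 7483 / 3754 = 1.99:1


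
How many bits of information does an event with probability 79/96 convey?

Information content I(x) = -log₂(p(x))
I = -log₂(79/96) = -log₂(0.8229)
I = 0.2812 bits


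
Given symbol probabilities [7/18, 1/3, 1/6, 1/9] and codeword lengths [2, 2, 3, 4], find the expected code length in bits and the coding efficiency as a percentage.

Average length L = Σ p_i × l_i = 2.3889 bits
Entropy H = 1.8413 bits
Efficiency η = H/L × 100% = 77.08%


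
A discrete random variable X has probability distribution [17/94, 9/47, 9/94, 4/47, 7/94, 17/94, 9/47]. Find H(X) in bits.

H(X) = -Σ p(x) log₂ p(x)
  -17/94 × log₂(17/94) = 0.4462
  -9/47 × log₂(9/47) = 0.4566
  -9/94 × log₂(9/94) = 0.3241
  -4/47 × log₂(4/47) = 0.3025
  -7/94 × log₂(7/94) = 0.2790
  -17/94 × log₂(17/94) = 0.4462
  -9/47 × log₂(9/47) = 0.4566
H(X) = 2.7113 bits


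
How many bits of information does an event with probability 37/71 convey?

Information content I(x) = -log₂(p(x))
I = -log₂(37/71) = -log₂(0.5211)
I = 0.9403 bits


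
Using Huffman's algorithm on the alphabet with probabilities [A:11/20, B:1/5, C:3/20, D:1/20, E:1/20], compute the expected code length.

Huffman tree construction:
Combine smallest probabilities repeatedly
Resulting codes:
  A: 1 (length 1)
  B: 00 (length 2)
  C: 011 (length 3)
  D: 0100 (length 4)
  E: 0101 (length 4)
Average length = Σ p(s) × length(s) = 1.8000 bits


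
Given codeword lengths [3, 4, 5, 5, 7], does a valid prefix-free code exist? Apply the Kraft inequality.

Kraft inequality: Σ 2^(-l_i) ≤ 1 for prefix-free code
Calculating: 2^(-3) + 2^(-4) + 2^(-5) + 2^(-5) + 2^(-7)
= 0.125 + 0.0625 + 0.03125 + 0.03125 + 0.0078125
= 0.2578
Since 0.2578 ≤ 1, prefix-free code exists


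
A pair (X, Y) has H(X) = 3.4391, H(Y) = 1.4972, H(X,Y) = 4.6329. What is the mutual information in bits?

I(X;Y) = H(X) + H(Y) - H(X,Y)
I(X;Y) = 3.4391 + 1.4972 - 4.6329 = 0.3034 bits


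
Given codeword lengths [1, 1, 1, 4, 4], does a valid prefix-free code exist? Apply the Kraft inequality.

Kraft inequality: Σ 2^(-l_i) ≤ 1 for prefix-free code
Calculating: 2^(-1) + 2^(-1) + 2^(-1) + 2^(-4) + 2^(-4)
= 0.5 + 0.5 + 0.5 + 0.0625 + 0.0625
= 1.6250
Since 1.6250 > 1, prefix-free code does not exist


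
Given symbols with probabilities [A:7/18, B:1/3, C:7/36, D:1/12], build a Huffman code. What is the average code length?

Huffman tree construction:
Combine smallest probabilities repeatedly
Resulting codes:
  A: 0 (length 1)
  B: 11 (length 2)
  C: 101 (length 3)
  D: 100 (length 3)
Average length = Σ p(s) × length(s) = 1.8889 bits


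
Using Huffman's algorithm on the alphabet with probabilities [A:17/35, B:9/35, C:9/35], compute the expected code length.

Huffman tree construction:
Combine smallest probabilities repeatedly
Resulting codes:
  A: 0 (length 1)
  B: 10 (length 2)
  C: 11 (length 2)
Average length = Σ p(s) × length(s) = 1.5143 bits


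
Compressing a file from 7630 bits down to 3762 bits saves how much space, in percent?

Space savings = (1 - Compressed/Original) × 100%
= (1 - 3762/7630) × 100%
= 50.69%


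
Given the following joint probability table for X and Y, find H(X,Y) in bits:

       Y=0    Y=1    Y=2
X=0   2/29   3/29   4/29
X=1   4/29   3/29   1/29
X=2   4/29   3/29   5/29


H(X,Y) = -Σ p(x,y) log₂ p(x,y)
  p(0,0)=2/29: -0.0690 × log₂(0.0690) = 0.2661
  p(0,1)=3/29: -0.1034 × log₂(0.1034) = 0.3386
  p(0,2)=4/29: -0.1379 × log₂(0.1379) = 0.3942
  p(1,0)=4/29: -0.1379 × log₂(0.1379) = 0.3942
  p(1,1)=3/29: -0.1034 × log₂(0.1034) = 0.3386
  p(1,2)=1/29: -0.0345 × log₂(0.0345) = 0.1675
  p(2,0)=4/29: -0.1379 × log₂(0.1379) = 0.3942
  p(2,1)=3/29: -0.1034 × log₂(0.1034) = 0.3386
  p(2,2)=5/29: -0.1724 × log₂(0.1724) = 0.4373
H(X,Y) = 3.0692 bits


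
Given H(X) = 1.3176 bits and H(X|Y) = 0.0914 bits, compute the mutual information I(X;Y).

I(X;Y) = H(X) - H(X|Y)
I(X;Y) = 1.3176 - 0.0914 = 1.2262 bits


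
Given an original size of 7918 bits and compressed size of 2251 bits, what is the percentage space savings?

Space savings = (1 - Compressed/Original) × 100%
= (1 - 2251/7918) × 100%
= 71.57%


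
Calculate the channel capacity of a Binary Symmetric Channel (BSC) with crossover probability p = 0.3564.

For BSC with error probability p:
C = 1 - H(p) where H(p) is binary entropy
H(0.3564) = -0.3564 × log₂(0.3564) - 0.6436 × log₂(0.6436)
H(p) = 0.9397
C = 1 - 0.9397 = 0.0603 bits/use


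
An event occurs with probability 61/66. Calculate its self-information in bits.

Information content I(x) = -log₂(p(x))
I = -log₂(61/66) = -log₂(0.9242)
I = 0.1137 bits


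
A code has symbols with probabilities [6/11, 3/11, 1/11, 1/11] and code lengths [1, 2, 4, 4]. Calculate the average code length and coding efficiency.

Average length L = Σ p_i × l_i = 1.8182 bits
Entropy H = 1.6172 bits
Efficiency η = H/L × 100% = 88.95%


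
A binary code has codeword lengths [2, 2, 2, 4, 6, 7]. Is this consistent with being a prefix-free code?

Kraft inequality: Σ 2^(-l_i) ≤ 1 for prefix-free code
Calculating: 2^(-2) + 2^(-2) + 2^(-2) + 2^(-4) + 2^(-6) + 2^(-7)
= 0.25 + 0.25 + 0.25 + 0.0625 + 0.015625 + 0.0078125
= 0.8359
Since 0.8359 ≤ 1, prefix-free code exists


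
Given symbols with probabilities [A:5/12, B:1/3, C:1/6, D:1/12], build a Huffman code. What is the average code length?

Huffman tree construction:
Combine smallest probabilities repeatedly
Resulting codes:
  A: 0 (length 1)
  B: 11 (length 2)
  C: 101 (length 3)
  D: 100 (length 3)
Average length = Σ p(s) × length(s) = 1.8333 bits


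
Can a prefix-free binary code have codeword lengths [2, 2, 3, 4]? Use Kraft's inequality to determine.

Kraft inequality: Σ 2^(-l_i) ≤ 1 for prefix-free code
Calculating: 2^(-2) + 2^(-2) + 2^(-3) + 2^(-4)
= 0.25 + 0.25 + 0.125 + 0.0625
= 0.6875
Since 0.6875 ≤ 1, prefix-free code exists


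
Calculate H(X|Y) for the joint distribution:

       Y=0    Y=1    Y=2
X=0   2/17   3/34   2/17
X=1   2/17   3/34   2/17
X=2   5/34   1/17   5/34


H(X|Y) = Σ_y p(y) H(X|Y=y)
  p(Y=0) = 13/34, H(X|Y=0) = 1.5766
  p(Y=1) = 4/17, H(X|Y=1) = 1.5613
  p(Y=2) = 13/34, H(X|Y=2) = 1.5766
H(X|Y) = 0.3824×1.5766 + 0.2353×1.5613 + 0.3824×1.5766 = 1.5730 bits


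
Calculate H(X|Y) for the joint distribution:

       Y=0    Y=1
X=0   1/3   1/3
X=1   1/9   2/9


H(X|Y) = Σ_y p(y) H(X|Y=y)
  p(Y=0) = 4/9, H(X|Y=0) = 0.8113
  p(Y=1) = 5/9, H(X|Y=1) = 0.9710
H(X|Y) = 0.4444×0.8113 + 0.5556×0.9710 = 0.9000 bits


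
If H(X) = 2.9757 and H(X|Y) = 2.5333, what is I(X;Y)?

I(X;Y) = H(X) - H(X|Y)
I(X;Y) = 2.9757 - 2.5333 = 0.4424 bits


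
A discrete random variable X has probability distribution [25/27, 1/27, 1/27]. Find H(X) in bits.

H(X) = -Σ p(x) log₂ p(x)
  -25/27 × log₂(25/27) = 0.1028
  -1/27 × log₂(1/27) = 0.1761
  -1/27 × log₂(1/27) = 0.1761
H(X) = 0.4550 bits


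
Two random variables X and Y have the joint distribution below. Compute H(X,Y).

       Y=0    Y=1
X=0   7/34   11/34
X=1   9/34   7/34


H(X,Y) = -Σ p(x,y) log₂ p(x,y)
  p(0,0)=7/34: -0.2059 × log₂(0.2059) = 0.4694
  p(0,1)=11/34: -0.3235 × log₂(0.3235) = 0.5267
  p(1,0)=9/34: -0.2647 × log₂(0.2647) = 0.5076
  p(1,1)=7/34: -0.2059 × log₂(0.2059) = 0.4694
H(X,Y) = 1.9732 bits


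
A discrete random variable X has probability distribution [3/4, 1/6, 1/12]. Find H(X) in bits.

H(X) = -Σ p(x) log₂ p(x)
  -3/4 × log₂(3/4) = 0.3113
  -1/6 × log₂(1/6) = 0.4308
  -1/12 × log₂(1/12) = 0.2987
H(X) = 1.0409 bits


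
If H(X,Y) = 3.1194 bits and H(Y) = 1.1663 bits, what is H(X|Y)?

Chain rule: H(X,Y) = H(X|Y) + H(Y)
H(X|Y) = H(X,Y) - H(Y) = 3.1194 - 1.1663 = 1.9531 bits


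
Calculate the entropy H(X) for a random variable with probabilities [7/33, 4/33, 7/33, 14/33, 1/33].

H(X) = -Σ p(x) log₂ p(x)
  -7/33 × log₂(7/33) = 0.4745
  -4/33 × log₂(4/33) = 0.3690
  -7/33 × log₂(7/33) = 0.4745
  -14/33 × log₂(14/33) = 0.5248
  -1/33 × log₂(1/33) = 0.1529
H(X) = 1.9957 bits


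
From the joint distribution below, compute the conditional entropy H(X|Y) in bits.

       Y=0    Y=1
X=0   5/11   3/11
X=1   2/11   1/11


H(X|Y) = Σ_y p(y) H(X|Y=y)
  p(Y=0) = 7/11, H(X|Y=0) = 0.8631
  p(Y=1) = 4/11, H(X|Y=1) = 0.8113
H(X|Y) = 0.6364×0.8631 + 0.3636×0.8113 = 0.8443 bits


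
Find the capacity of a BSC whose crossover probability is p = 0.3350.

For BSC with error probability p:
C = 1 - H(p) where H(p) is binary entropy
H(0.3350) = -0.3350 × log₂(0.3350) - 0.6650 × log₂(0.6650)
H(p) = 0.9200
C = 1 - 0.9200 = 0.0800 bits/use


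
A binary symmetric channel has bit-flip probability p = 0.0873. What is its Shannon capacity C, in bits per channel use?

For BSC with error probability p:
C = 1 - H(p) where H(p) is binary entropy
H(0.0873) = -0.0873 × log₂(0.0873) - 0.9127 × log₂(0.9127)
H(p) = 0.4274
C = 1 - 0.4274 = 0.5726 bits/use


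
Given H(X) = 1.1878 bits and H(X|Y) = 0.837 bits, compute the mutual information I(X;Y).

I(X;Y) = H(X) - H(X|Y)
I(X;Y) = 1.1878 - 0.837 = 0.3508 bits


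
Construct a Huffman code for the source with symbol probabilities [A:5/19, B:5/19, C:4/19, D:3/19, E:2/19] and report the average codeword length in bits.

Huffman tree construction:
Combine smallest probabilities repeatedly
Resulting codes:
  A: 01 (length 2)
  B: 10 (length 2)
  C: 00 (length 2)
  D: 111 (length 3)
  E: 110 (length 3)
Average length = Σ p(s) × length(s) = 2.2632 bits


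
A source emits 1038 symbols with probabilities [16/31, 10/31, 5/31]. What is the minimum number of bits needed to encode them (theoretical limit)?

Entropy H = 1.4436 bits/symbol
Minimum bits = H × n = 1.4436 × 1038
= 1498.44 bits


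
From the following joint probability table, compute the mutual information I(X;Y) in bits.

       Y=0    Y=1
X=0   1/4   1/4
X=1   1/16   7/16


H(X) = 1.0000, H(Y) = 0.8960, H(X,Y) = 1.7718
I(X;Y) = H(X) + H(Y) - H(X,Y) = 0.1243 bits


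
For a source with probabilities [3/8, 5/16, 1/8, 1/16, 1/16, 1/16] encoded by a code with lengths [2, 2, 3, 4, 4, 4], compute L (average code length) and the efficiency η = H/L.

Average length L = Σ p_i × l_i = 2.5000 bits
Entropy H = 2.1800 bits
Efficiency η = H/L × 100% = 87.20%


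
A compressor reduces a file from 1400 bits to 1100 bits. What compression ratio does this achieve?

Compression ratio = Original / Compressed
= 1400 / 1100 = 1.27:1


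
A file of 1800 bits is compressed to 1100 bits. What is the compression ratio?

Compression ratio = Original / Compressed
= 1800 / 1100 = 1.64:1


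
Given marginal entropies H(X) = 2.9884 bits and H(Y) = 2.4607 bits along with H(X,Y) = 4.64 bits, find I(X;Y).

I(X;Y) = H(X) + H(Y) - H(X,Y)
I(X;Y) = 2.9884 + 2.4607 - 4.64 = 0.8091 bits


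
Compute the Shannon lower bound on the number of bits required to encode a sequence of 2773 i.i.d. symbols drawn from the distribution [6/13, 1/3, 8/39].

Entropy H = 1.5120 bits/symbol
Minimum bits = H × n = 1.5120 × 2773
= 4192.66 bits


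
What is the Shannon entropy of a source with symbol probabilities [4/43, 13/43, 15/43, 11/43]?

H(X) = -Σ p(x) log₂ p(x)
  -4/43 × log₂(4/43) = 0.3187
  -13/43 × log₂(13/43) = 0.5218
  -15/43 × log₂(15/43) = 0.5300
  -11/43 × log₂(11/43) = 0.5031
H(X) = 1.8736 bits


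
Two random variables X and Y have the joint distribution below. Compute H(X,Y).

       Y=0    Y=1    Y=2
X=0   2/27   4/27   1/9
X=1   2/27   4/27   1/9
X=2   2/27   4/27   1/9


H(X,Y) = -Σ p(x,y) log₂ p(x,y)
  p(0,0)=2/27: -0.0741 × log₂(0.0741) = 0.2781
  p(0,1)=4/27: -0.1481 × log₂(0.1481) = 0.4081
  p(0,2)=1/9: -0.1111 × log₂(0.1111) = 0.3522
  p(1,0)=2/27: -0.0741 × log₂(0.0741) = 0.2781
  p(1,1)=4/27: -0.1481 × log₂(0.1481) = 0.4081
  p(1,2)=1/9: -0.1111 × log₂(0.1111) = 0.3522
  p(2,0)=2/27: -0.0741 × log₂(0.0741) = 0.2781
  p(2,1)=4/27: -0.1481 × log₂(0.1481) = 0.4081
  p(2,2)=1/9: -0.1111 × log₂(0.1111) = 0.3522
H(X,Y) = 3.1155 bits


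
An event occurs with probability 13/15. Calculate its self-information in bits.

Information content I(x) = -log₂(p(x))
I = -log₂(13/15) = -log₂(0.8667)
I = 0.2065 bits


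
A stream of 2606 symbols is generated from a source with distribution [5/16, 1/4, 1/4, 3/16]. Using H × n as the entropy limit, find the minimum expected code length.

Entropy H = 1.9772 bits/symbol
Minimum bits = H × n = 1.9772 × 2606
= 5152.63 bits


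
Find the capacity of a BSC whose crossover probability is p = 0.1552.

For BSC with error probability p:
C = 1 - H(p) where H(p) is binary entropy
H(0.1552) = -0.1552 × log₂(0.1552) - 0.8448 × log₂(0.8448)
H(p) = 0.6227
C = 1 - 0.6227 = 0.3773 bits/use


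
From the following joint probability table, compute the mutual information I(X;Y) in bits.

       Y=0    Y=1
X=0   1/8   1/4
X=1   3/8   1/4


H(X) = 0.9544, H(Y) = 1.0000, H(X,Y) = 1.9056
I(X;Y) = H(X) + H(Y) - H(X,Y) = 0.0488 bits


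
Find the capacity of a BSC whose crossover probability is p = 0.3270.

For BSC with error probability p:
C = 1 - H(p) where H(p) is binary entropy
H(0.3270) = -0.3270 × log₂(0.3270) - 0.6730 × log₂(0.6730)
H(p) = 0.9118
C = 1 - 0.9118 = 0.0882 bits/use


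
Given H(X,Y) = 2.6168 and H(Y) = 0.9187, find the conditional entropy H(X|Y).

Chain rule: H(X,Y) = H(X|Y) + H(Y)
H(X|Y) = H(X,Y) - H(Y) = 2.6168 - 0.9187 = 1.6981 bits


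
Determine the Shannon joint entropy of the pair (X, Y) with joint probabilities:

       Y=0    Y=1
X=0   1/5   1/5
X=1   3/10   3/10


H(X,Y) = -Σ p(x,y) log₂ p(x,y)
  p(0,0)=1/5: -0.2000 × log₂(0.2000) = 0.4644
  p(0,1)=1/5: -0.2000 × log₂(0.2000) = 0.4644
  p(1,0)=3/10: -0.3000 × log₂(0.3000) = 0.5211
  p(1,1)=3/10: -0.3000 × log₂(0.3000) = 0.5211
H(X,Y) = 1.9710 bits


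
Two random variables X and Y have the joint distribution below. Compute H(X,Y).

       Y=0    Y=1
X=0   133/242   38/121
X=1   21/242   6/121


H(X,Y) = -Σ p(x,y) log₂ p(x,y)
  p(0,0)=133/242: -0.5496 × log₂(0.5496) = 0.4746
  p(0,1)=38/121: -0.3140 × log₂(0.3140) = 0.5248
  p(1,0)=21/242: -0.0868 × log₂(0.0868) = 0.3060
  p(1,1)=6/121: -0.0496 × log₂(0.0496) = 0.2149
H(X,Y) = 1.5203 bits


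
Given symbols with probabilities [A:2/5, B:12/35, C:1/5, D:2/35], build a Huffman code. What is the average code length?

Huffman tree construction:
Combine smallest probabilities repeatedly
Resulting codes:
  A: 0 (length 1)
  B: 11 (length 2)
  C: 101 (length 3)
  D: 100 (length 3)
Average length = Σ p(s) × length(s) = 1.8571 bits


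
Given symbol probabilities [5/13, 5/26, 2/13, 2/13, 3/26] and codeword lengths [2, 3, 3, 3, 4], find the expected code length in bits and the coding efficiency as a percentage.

Average length L = Σ p_i × l_i = 2.7308 bits
Entropy H = 2.1780 bits
Efficiency η = H/L × 100% = 79.76%


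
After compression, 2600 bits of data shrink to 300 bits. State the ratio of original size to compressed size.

Compression ratio = Original / Compressed
= 2600 / 300 = 8.67:1


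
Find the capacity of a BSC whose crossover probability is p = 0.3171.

For BSC with error probability p:
C = 1 - H(p) where H(p) is binary entropy
H(0.3171) = -0.3171 × log₂(0.3171) - 0.6829 × log₂(0.6829)
H(p) = 0.9012
C = 1 - 0.9012 = 0.0988 bits/use


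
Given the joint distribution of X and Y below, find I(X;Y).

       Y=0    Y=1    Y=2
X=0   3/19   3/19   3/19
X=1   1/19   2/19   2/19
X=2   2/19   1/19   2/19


H(X) = 1.5243, H(Y) = 1.5810, H(X,Y) = 3.0761
I(X;Y) = H(X) + H(Y) - H(X,Y) = 0.0292 bits


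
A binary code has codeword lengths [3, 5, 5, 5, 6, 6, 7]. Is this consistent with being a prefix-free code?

Kraft inequality: Σ 2^(-l_i) ≤ 1 for prefix-free code
Calculating: 2^(-3) + 2^(-5) + 2^(-5) + 2^(-5) + 2^(-6) + 2^(-6) + 2^(-7)
= 0.125 + 0.03125 + 0.03125 + 0.03125 + 0.015625 + 0.015625 + 0.0078125
= 0.2578
Since 0.2578 ≤ 1, prefix-free code exists


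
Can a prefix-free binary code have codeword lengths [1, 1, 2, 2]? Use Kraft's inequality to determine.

Kraft inequality: Σ 2^(-l_i) ≤ 1 for prefix-free code
Calculating: 2^(-1) + 2^(-1) + 2^(-2) + 2^(-2)
= 0.5 + 0.5 + 0.25 + 0.25
= 1.5000
Since 1.5000 > 1, prefix-free code does not exist


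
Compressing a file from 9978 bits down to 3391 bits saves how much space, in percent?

Space savings = (1 - Compressed/Original) × 100%
= (1 - 3391/9978) × 100%
= 66.02%


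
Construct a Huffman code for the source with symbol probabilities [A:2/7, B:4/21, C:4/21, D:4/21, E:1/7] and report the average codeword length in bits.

Huffman tree construction:
Combine smallest probabilities repeatedly
Resulting codes:
  A: 10 (length 2)
  B: 111 (length 3)
  C: 00 (length 2)
  D: 01 (length 2)
  E: 110 (length 3)
Average length = Σ p(s) × length(s) = 2.3333 bits


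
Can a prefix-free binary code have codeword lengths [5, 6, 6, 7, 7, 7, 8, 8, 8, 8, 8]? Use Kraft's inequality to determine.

Kraft inequality: Σ 2^(-l_i) ≤ 1 for prefix-free code
Calculating: 2^(-5) + 2^(-6) + 2^(-6) + 2^(-7) + 2^(-7) + 2^(-7) + 2^(-8) + 2^(-8) + 2^(-8) + 2^(-8) + 2^(-8)
= 0.03125 + 0.015625 + 0.015625 + 0.0078125 + 0.0078125 + 0.0078125 + 0.00390625 + 0.00390625 + 0.00390625 + 0.00390625 + 0.00390625
= 0.1055
Since 0.1055 ≤ 1, prefix-free code exists


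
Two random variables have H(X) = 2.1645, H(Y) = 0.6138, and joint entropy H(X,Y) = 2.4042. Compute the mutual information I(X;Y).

I(X;Y) = H(X) + H(Y) - H(X,Y)
I(X;Y) = 2.1645 + 0.6138 - 2.4042 = 0.3741 bits


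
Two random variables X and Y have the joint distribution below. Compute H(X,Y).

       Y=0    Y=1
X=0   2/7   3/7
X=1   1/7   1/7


H(X,Y) = -Σ p(x,y) log₂ p(x,y)
  p(0,0)=2/7: -0.2857 × log₂(0.2857) = 0.5164
  p(0,1)=3/7: -0.4286 × log₂(0.4286) = 0.5239
  p(1,0)=1/7: -0.1429 × log₂(0.1429) = 0.4011
  p(1,1)=1/7: -0.1429 × log₂(0.1429) = 0.4011
H(X,Y) = 1.8424 bits


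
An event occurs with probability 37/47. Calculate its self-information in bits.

Information content I(x) = -log₂(p(x))
I = -log₂(37/47) = -log₂(0.7872)
I = 0.3451 bits


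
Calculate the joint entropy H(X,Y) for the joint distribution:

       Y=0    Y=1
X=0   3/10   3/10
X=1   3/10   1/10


H(X,Y) = -Σ p(x,y) log₂ p(x,y)
  p(0,0)=3/10: -0.3000 × log₂(0.3000) = 0.5211
  p(0,1)=3/10: -0.3000 × log₂(0.3000) = 0.5211
  p(1,0)=3/10: -0.3000 × log₂(0.3000) = 0.5211
  p(1,1)=1/10: -0.1000 × log₂(0.1000) = 0.3322
H(X,Y) = 1.8955 bits


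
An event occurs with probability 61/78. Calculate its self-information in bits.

Information content I(x) = -log₂(p(x))
I = -log₂(61/78) = -log₂(0.7821)
I = 0.3547 bits


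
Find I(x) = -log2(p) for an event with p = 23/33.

Information content I(x) = -log₂(p(x))
I = -log₂(23/33) = -log₂(0.6970)
I = 0.5208 bits


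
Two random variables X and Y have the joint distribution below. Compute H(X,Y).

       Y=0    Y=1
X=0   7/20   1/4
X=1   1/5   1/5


H(X,Y) = -Σ p(x,y) log₂ p(x,y)
  p(0,0)=7/20: -0.3500 × log₂(0.3500) = 0.5301
  p(0,1)=1/4: -0.2500 × log₂(0.2500) = 0.5000
  p(1,0)=1/5: -0.2000 × log₂(0.2000) = 0.4644
  p(1,1)=1/5: -0.2000 × log₂(0.2000) = 0.4644
H(X,Y) = 1.9589 bits


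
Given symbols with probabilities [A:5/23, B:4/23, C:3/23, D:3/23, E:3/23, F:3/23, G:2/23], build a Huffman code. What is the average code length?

Huffman tree construction:
Combine smallest probabilities repeatedly
Resulting codes:
  A: 00 (length 2)
  B: 111 (length 3)
  C: 011 (length 3)
  D: 100 (length 3)
  E: 101 (length 3)
  F: 110 (length 3)
  G: 010 (length 3)
Average length = Σ p(s) × length(s) = 2.7826 bits


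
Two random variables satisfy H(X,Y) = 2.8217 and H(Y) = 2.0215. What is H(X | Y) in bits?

Chain rule: H(X,Y) = H(X|Y) + H(Y)
H(X|Y) = H(X,Y) - H(Y) = 2.8217 - 2.0215 = 0.8002 bits


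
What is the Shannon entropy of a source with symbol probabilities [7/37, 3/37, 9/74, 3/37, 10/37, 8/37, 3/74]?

H(X) = -Σ p(x) log₂ p(x)
  -7/37 × log₂(7/37) = 0.4545
  -3/37 × log₂(3/37) = 0.2939
  -9/74 × log₂(9/74) = 0.3697
  -3/37 × log₂(3/37) = 0.2939
  -10/37 × log₂(10/37) = 0.5101
  -8/37 × log₂(8/37) = 0.4777
  -3/74 × log₂(3/74) = 0.1875
H(X) = 2.5872 bits


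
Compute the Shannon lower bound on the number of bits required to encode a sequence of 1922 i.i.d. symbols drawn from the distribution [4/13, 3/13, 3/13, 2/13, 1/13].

Entropy H = 2.1997 bits/symbol
Minimum bits = H × n = 2.1997 × 1922
= 4227.80 bits


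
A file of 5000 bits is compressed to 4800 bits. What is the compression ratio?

Compression ratio = Original / Compressed
= 5000 / 4800 = 1.04:1


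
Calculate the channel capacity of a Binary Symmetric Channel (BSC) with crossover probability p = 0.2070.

For BSC with error probability p:
C = 1 - H(p) where H(p) is binary entropy
H(0.2070) = -0.2070 × log₂(0.2070) - 0.7930 × log₂(0.7930)
H(p) = 0.7357
C = 1 - 0.7357 = 0.2643 bits/use


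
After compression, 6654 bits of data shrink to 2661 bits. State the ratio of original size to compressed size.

Compression ratio = Original / Compressed
= 6654 / 2661 = 2.50:1


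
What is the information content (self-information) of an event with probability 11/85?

Information content I(x) = -log₂(p(x))
I = -log₂(11/85) = -log₂(0.1294)
I = 2.9500 bits


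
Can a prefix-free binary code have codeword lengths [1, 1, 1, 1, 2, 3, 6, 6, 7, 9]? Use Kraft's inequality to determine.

Kraft inequality: Σ 2^(-l_i) ≤ 1 for prefix-free code
Calculating: 2^(-1) + 2^(-1) + 2^(-1) + 2^(-1) + 2^(-2) + 2^(-3) + 2^(-6) + 2^(-6) + 2^(-7) + 2^(-9)
= 0.5 + 0.5 + 0.5 + 0.5 + 0.25 + 0.125 + 0.015625 + 0.015625 + 0.0078125 + 0.001953125
= 2.4160
Since 2.4160 > 1, prefix-free code does not exist


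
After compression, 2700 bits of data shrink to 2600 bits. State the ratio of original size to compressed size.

Compression ratio = Original / Compressed
= 2700 / 2600 = 1.04:1


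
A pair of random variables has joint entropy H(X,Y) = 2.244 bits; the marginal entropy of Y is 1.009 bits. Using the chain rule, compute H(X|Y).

Chain rule: H(X,Y) = H(X|Y) + H(Y)
H(X|Y) = H(X,Y) - H(Y) = 2.244 - 1.009 = 1.235 bits


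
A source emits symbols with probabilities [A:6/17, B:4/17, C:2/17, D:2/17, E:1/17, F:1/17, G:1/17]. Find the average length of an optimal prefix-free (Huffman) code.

Huffman tree construction:
Combine smallest probabilities repeatedly
Resulting codes:
  A: 11 (length 2)
  B: 01 (length 2)
  C: 001 (length 3)
  D: 100 (length 3)
  E: 1010 (length 4)
  F: 1011 (length 4)
  G: 000 (length 3)
Average length = Σ p(s) × length(s) = 2.5294 bits


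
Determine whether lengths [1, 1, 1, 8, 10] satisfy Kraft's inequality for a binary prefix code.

Kraft inequality: Σ 2^(-l_i) ≤ 1 for prefix-free code
Calculating: 2^(-1) + 2^(-1) + 2^(-1) + 2^(-8) + 2^(-10)
= 0.5 + 0.5 + 0.5 + 0.00390625 + 0.0009765625
= 1.5049
Since 1.5049 > 1, prefix-free code does not exist


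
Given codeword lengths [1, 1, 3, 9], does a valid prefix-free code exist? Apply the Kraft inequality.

Kraft inequality: Σ 2^(-l_i) ≤ 1 for prefix-free code
Calculating: 2^(-1) + 2^(-1) + 2^(-3) + 2^(-9)
= 0.5 + 0.5 + 0.125 + 0.001953125
= 1.1270
Since 1.1270 > 1, prefix-free code does not exist


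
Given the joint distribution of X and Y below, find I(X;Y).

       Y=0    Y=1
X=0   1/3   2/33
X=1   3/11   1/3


H(X) = 0.9673, H(Y) = 0.9673, H(X,Y) = 1.8130
I(X;Y) = H(X) + H(Y) - H(X,Y) = 0.1216 bits


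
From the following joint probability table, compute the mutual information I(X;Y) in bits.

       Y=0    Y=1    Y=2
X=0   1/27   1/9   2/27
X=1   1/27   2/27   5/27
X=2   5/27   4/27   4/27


H(X) = 1.5099, H(Y) = 1.5610, H(X,Y) = 2.9781
I(X;Y) = H(X) + H(Y) - H(X,Y) = 0.0928 bits


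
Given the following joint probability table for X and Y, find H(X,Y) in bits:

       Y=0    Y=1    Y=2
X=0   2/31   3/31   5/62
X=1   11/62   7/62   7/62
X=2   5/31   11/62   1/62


H(X,Y) = -Σ p(x,y) log₂ p(x,y)
  p(0,0)=2/31: -0.0645 × log₂(0.0645) = 0.2551
  p(0,1)=3/31: -0.0968 × log₂(0.0968) = 0.3261
  p(0,2)=5/62: -0.0806 × log₂(0.0806) = 0.2929
  p(1,0)=11/62: -0.1774 × log₂(0.1774) = 0.4426
  p(1,1)=7/62: -0.1129 × log₂(0.1129) = 0.3553
  p(1,2)=7/62: -0.1129 × log₂(0.1129) = 0.3553
  p(2,0)=5/31: -0.1613 × log₂(0.1613) = 0.4246
  p(2,1)=11/62: -0.1774 × log₂(0.1774) = 0.4426
  p(2,2)=1/62: -0.0161 × log₂(0.0161) = 0.0960
H(X,Y) = 2.9905 bits


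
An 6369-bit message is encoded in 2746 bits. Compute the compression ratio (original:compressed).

Compression ratio = Original / Compressed
= 6369 / 2746 = 2.32:1


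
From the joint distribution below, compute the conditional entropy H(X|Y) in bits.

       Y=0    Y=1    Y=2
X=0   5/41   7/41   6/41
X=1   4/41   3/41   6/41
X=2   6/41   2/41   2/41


H(X|Y) = Σ_y p(y) H(X|Y=y)
  p(Y=0) = 15/41, H(X|Y=0) = 1.5656
  p(Y=1) = 12/41, H(X|Y=1) = 1.3844
  p(Y=2) = 14/41, H(X|Y=2) = 1.4488
H(X|Y) = 0.3659×1.5656 + 0.2927×1.3844 + 0.3415×1.4488 = 1.4727 bits


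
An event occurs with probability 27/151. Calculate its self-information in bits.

Information content I(x) = -log₂(p(x))
I = -log₂(27/151) = -log₂(0.1788)
I = 2.4835 bits


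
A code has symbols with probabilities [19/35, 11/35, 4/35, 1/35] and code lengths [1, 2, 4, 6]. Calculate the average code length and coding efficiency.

Average length L = Σ p_i × l_i = 1.8000 bits
Entropy H = 1.5074 bits
Efficiency η = H/L × 100% = 83.75%


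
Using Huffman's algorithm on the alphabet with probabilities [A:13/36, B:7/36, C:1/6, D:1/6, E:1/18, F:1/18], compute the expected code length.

Huffman tree construction:
Combine smallest probabilities repeatedly
Resulting codes:
  A: 11 (length 2)
  B: 01 (length 2)
  C: 101 (length 3)
  D: 00 (length 2)
  E: 1000 (length 4)
  F: 1001 (length 4)
Average length = Σ p(s) × length(s) = 2.3889 bits


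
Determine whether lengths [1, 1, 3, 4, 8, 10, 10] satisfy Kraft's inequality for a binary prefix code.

Kraft inequality: Σ 2^(-l_i) ≤ 1 for prefix-free code
Calculating: 2^(-1) + 2^(-1) + 2^(-3) + 2^(-4) + 2^(-8) + 2^(-10) + 2^(-10)
= 0.5 + 0.5 + 0.125 + 0.0625 + 0.00390625 + 0.0009765625 + 0.0009765625
= 1.1934
Since 1.1934 > 1, prefix-free code does not exist


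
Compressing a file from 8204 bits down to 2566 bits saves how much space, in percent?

Space savings = (1 - Compressed/Original) × 100%
= (1 - 2566/8204) × 100%
= 68.72%


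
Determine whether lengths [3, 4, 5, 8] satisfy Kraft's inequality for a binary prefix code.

Kraft inequality: Σ 2^(-l_i) ≤ 1 for prefix-free code
Calculating: 2^(-3) + 2^(-4) + 2^(-5) + 2^(-8)
= 0.125 + 0.0625 + 0.03125 + 0.00390625
= 0.2227
Since 0.2227 ≤ 1, prefix-free code exists


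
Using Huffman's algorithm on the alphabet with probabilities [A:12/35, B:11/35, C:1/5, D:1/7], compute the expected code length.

Huffman tree construction:
Combine smallest probabilities repeatedly
Resulting codes:
  A: 11 (length 2)
  B: 10 (length 2)
  C: 01 (length 2)
  D: 00 (length 2)
Average length = Σ p(s) × length(s) = 2.0000 bits


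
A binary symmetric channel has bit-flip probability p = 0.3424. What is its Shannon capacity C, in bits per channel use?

For BSC with error probability p:
C = 1 - H(p) where H(p) is binary entropy
H(0.3424) = -0.3424 × log₂(0.3424) - 0.6576 × log₂(0.6576)
H(p) = 0.9271
C = 1 - 0.9271 = 0.0729 bits/use


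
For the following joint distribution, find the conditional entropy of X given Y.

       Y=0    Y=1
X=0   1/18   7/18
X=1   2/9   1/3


H(X|Y) = Σ_y p(y) H(X|Y=y)
  p(Y=0) = 5/18, H(X|Y=0) = 0.7219
  p(Y=1) = 13/18, H(X|Y=1) = 0.9957
H(X|Y) = 0.2778×0.7219 + 0.7222×0.9957 = 0.9197 bits


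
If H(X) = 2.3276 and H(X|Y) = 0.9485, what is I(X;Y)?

I(X;Y) = H(X) - H(X|Y)
I(X;Y) = 2.3276 - 0.9485 = 1.3791 bits


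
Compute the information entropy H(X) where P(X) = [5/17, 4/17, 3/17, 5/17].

H(X) = -Σ p(x) log₂ p(x)
  -5/17 × log₂(5/17) = 0.5193
  -4/17 × log₂(4/17) = 0.4912
  -3/17 × log₂(3/17) = 0.4416
  -5/17 × log₂(5/17) = 0.5193
H(X) = 1.9713 bits


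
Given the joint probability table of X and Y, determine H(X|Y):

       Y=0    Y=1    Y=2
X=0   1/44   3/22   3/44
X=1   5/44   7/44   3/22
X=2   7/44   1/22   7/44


H(X|Y) = Σ_y p(y) H(X|Y=y)
  p(Y=0) = 13/44, H(X|Y=0) = 1.2957
  p(Y=1) = 15/44, H(X|Y=1) = 1.4295
  p(Y=2) = 4/11, H(X|Y=2) = 1.5052
H(X|Y) = 0.2955×1.2957 + 0.3409×1.4295 + 0.3636×1.5052 = 1.4175 bits


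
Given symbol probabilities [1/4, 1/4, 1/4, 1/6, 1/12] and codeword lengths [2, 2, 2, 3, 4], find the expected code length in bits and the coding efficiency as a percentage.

Average length L = Σ p_i × l_i = 2.3333 bits
Entropy H = 2.2296 bits
Efficiency η = H/L × 100% = 95.55%


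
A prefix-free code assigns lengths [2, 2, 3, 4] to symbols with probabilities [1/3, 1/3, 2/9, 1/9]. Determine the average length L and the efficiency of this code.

Average length L = Σ p_i × l_i = 2.4444 bits
Entropy H = 1.8911 bits
Efficiency η = H/L × 100% = 77.36%


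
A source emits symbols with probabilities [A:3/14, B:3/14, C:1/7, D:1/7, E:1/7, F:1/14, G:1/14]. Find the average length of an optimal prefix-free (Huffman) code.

Huffman tree construction:
Combine smallest probabilities repeatedly
Resulting codes:
  A: 00 (length 2)
  B: 01 (length 2)
  C: 100 (length 3)
  D: 101 (length 3)
  E: 110 (length 3)
  F: 1110 (length 4)
  G: 1111 (length 4)
Average length = Σ p(s) × length(s) = 2.7143 bits


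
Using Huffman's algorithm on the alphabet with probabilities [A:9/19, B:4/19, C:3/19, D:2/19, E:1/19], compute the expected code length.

Huffman tree construction:
Combine smallest probabilities repeatedly
Resulting codes:
  A: 0 (length 1)
  B: 10 (length 2)
  C: 110 (length 3)
  D: 1111 (length 4)
  E: 1110 (length 4)
Average length = Σ p(s) × length(s) = 2.0000 bits


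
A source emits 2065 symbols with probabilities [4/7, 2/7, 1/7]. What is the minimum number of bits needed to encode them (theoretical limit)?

Entropy H = 1.3788 bits/symbol
Minimum bits = H × n = 1.3788 × 2065
= 2847.19 bits


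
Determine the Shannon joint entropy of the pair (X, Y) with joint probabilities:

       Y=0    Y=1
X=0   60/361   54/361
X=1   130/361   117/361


H(X,Y) = -Σ p(x,y) log₂ p(x,y)
  p(0,0)=60/361: -0.1662 × log₂(0.1662) = 0.4303
  p(0,1)=54/361: -0.1496 × log₂(0.1496) = 0.4100
  p(1,0)=130/361: -0.3601 × log₂(0.3601) = 0.5306
  p(1,1)=117/361: -0.3241 × log₂(0.3241) = 0.5268
H(X,Y) = 1.8977 bits


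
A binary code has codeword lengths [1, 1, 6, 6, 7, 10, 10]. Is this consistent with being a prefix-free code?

Kraft inequality: Σ 2^(-l_i) ≤ 1 for prefix-free code
Calculating: 2^(-1) + 2^(-1) + 2^(-6) + 2^(-6) + 2^(-7) + 2^(-10) + 2^(-10)
= 0.5 + 0.5 + 0.015625 + 0.015625 + 0.0078125 + 0.0009765625 + 0.0009765625
= 1.0410
Since 1.0410 > 1, prefix-free code does not exist


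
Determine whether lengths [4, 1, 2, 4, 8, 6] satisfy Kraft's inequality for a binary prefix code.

Kraft inequality: Σ 2^(-l_i) ≤ 1 for prefix-free code
Calculating: 2^(-4) + 2^(-1) + 2^(-2) + 2^(-4) + 2^(-8) + 2^(-6)
= 0.0625 + 0.5 + 0.25 + 0.0625 + 0.00390625 + 0.015625
= 0.8945
Since 0.8945 ≤ 1, prefix-free code exists


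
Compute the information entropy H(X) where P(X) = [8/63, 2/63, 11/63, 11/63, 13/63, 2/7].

H(X) = -Σ p(x) log₂ p(x)
  -8/63 × log₂(8/63) = 0.3781
  -2/63 × log₂(2/63) = 0.1580
  -11/63 × log₂(11/63) = 0.4396
  -11/63 × log₂(11/63) = 0.4396
  -13/63 × log₂(13/63) = 0.4698
  -2/7 × log₂(2/7) = 0.5164
H(X) = 2.4015 bits


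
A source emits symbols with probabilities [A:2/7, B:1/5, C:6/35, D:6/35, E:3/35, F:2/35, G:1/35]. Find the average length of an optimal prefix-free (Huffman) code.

Huffman tree construction:
Combine smallest probabilities repeatedly
Resulting codes:
  A: 10 (length 2)
  B: 01 (length 2)
  C: 110 (length 3)
  D: 111 (length 3)
  E: 000 (length 3)
  F: 0011 (length 4)
  G: 0010 (length 4)
Average length = Σ p(s) × length(s) = 2.6000 bits


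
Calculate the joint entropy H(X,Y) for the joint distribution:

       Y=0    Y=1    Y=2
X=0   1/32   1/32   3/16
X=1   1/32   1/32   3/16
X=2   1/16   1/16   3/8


H(X,Y) = -Σ p(x,y) log₂ p(x,y)
  p(0,0)=1/32: -0.0312 × log₂(0.0312) = 0.1562
  p(0,1)=1/32: -0.0312 × log₂(0.0312) = 0.1562
  p(0,2)=3/16: -0.1875 × log₂(0.1875) = 0.4528
  p(1,0)=1/32: -0.0312 × log₂(0.0312) = 0.1562
  p(1,1)=1/32: -0.0312 × log₂(0.0312) = 0.1562
  p(1,2)=3/16: -0.1875 × log₂(0.1875) = 0.4528
  p(2,0)=1/16: -0.0625 × log₂(0.0625) = 0.2500
  p(2,1)=1/16: -0.0625 × log₂(0.0625) = 0.2500
  p(2,2)=3/8: -0.3750 × log₂(0.3750) = 0.5306
H(X,Y) = 2.5613 bits


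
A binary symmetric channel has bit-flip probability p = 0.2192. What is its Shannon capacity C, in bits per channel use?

For BSC with error probability p:
C = 1 - H(p) where H(p) is binary entropy
H(0.2192) = -0.2192 × log₂(0.2192) - 0.7808 × log₂(0.7808)
H(p) = 0.7587
C = 1 - 0.7587 = 0.2413 bits/use


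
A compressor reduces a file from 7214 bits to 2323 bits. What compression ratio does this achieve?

Compression ratio = Original / Compressed
= 7214 / 2323 = 3.11:1


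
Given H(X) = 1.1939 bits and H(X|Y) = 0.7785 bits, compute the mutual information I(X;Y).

I(X;Y) = H(X) - H(X|Y)
I(X;Y) = 1.1939 - 0.7785 = 0.4154 bits


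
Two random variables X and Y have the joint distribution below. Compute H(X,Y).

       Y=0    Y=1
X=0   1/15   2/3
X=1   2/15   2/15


H(X,Y) = -Σ p(x,y) log₂ p(x,y)
  p(0,0)=1/15: -0.0667 × log₂(0.0667) = 0.2605
  p(0,1)=2/3: -0.6667 × log₂(0.6667) = 0.3900
  p(1,0)=2/15: -0.1333 × log₂(0.1333) = 0.3876
  p(1,1)=2/15: -0.1333 × log₂(0.1333) = 0.3876
H(X,Y) = 1.4256 bits


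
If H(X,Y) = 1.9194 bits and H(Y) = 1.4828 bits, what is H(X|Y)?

Chain rule: H(X,Y) = H(X|Y) + H(Y)
H(X|Y) = H(X,Y) - H(Y) = 1.9194 - 1.4828 = 0.4366 bits


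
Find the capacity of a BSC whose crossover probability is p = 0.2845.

For BSC with error probability p:
C = 1 - H(p) where H(p) is binary entropy
H(0.2845) = -0.2845 × log₂(0.2845) - 0.7155 × log₂(0.7155)
H(p) = 0.8615
C = 1 - 0.8615 = 0.1385 bits/use


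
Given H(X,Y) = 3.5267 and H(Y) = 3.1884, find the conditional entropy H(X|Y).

Chain rule: H(X,Y) = H(X|Y) + H(Y)
H(X|Y) = H(X,Y) - H(Y) = 3.5267 - 3.1884 = 0.3383 bits


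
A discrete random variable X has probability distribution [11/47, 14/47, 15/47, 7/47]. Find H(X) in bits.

H(X) = -Σ p(x) log₂ p(x)
  -11/47 × log₂(11/47) = 0.4904
  -14/47 × log₂(14/47) = 0.5205
  -15/47 × log₂(15/47) = 0.5259
  -7/47 × log₂(7/47) = 0.4092
H(X) = 1.9458 bits


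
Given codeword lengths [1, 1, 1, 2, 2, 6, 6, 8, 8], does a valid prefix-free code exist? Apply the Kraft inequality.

Kraft inequality: Σ 2^(-l_i) ≤ 1 for prefix-free code
Calculating: 2^(-1) + 2^(-1) + 2^(-1) + 2^(-2) + 2^(-2) + 2^(-6) + 2^(-6) + 2^(-8) + 2^(-8)
= 0.5 + 0.5 + 0.5 + 0.25 + 0.25 + 0.015625 + 0.015625 + 0.00390625 + 0.00390625
= 2.0391
Since 2.0391 > 1, prefix-free code does not exist


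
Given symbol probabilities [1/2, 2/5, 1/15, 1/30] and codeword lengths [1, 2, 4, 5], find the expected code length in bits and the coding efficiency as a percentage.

Average length L = Σ p_i × l_i = 1.7333 bits
Entropy H = 1.4528 bits
Efficiency η = H/L × 100% = 83.82%


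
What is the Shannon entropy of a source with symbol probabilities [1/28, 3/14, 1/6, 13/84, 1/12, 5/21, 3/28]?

H(X) = -Σ p(x) log₂ p(x)
  -1/28 × log₂(1/28) = 0.1717
  -3/14 × log₂(3/14) = 0.4762
  -1/6 × log₂(1/6) = 0.4308
  -13/84 × log₂(13/84) = 0.4166
  -1/12 × log₂(1/12) = 0.2987
  -5/21 × log₂(5/21) = 0.4929
  -3/28 × log₂(3/28) = 0.3453
H(X) = 2.6323 bits


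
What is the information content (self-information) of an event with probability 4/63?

Information content I(x) = -log₂(p(x))
I = -log₂(4/63) = -log₂(0.0635)
I = 3.9773 bits


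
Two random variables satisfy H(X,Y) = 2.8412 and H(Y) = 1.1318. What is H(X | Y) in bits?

Chain rule: H(X,Y) = H(X|Y) + H(Y)
H(X|Y) = H(X,Y) - H(Y) = 2.8412 - 1.1318 = 1.7094 bits


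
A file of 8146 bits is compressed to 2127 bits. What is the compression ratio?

Compression ratio = Original / Compressed
= 8146 / 2127 = 3.83:1


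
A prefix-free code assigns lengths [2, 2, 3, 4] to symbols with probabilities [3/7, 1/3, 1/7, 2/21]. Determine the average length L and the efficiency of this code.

Average length L = Σ p_i × l_i = 2.3333 bits
Entropy H = 1.7763 bits
Efficiency η = H/L × 100% = 76.13%


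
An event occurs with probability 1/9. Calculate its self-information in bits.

Information content I(x) = -log₂(p(x))
I = -log₂(1/9) = -log₂(0.1111)
I = 3.1699 bits


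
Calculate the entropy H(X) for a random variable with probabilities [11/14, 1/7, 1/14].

H(X) = -Σ p(x) log₂ p(x)
  -11/14 × log₂(11/14) = 0.2734
  -1/7 × log₂(1/7) = 0.4011
  -1/14 × log₂(1/14) = 0.2720
H(X) = 0.9464 bits


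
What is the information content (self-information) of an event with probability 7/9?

Information content I(x) = -log₂(p(x))
I = -log₂(7/9) = -log₂(0.7778)
I = 0.3626 bits


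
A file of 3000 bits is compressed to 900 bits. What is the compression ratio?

Compression ratio = Original / Compressed
= 3000 / 900 = 3.33:1


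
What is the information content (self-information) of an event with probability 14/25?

Information content I(x) = -log₂(p(x))
I = -log₂(14/25) = -log₂(0.5600)
I = 0.8365 bits


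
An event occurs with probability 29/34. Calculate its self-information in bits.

Information content I(x) = -log₂(p(x))
I = -log₂(29/34) = -log₂(0.8529)
I = 0.2295 bits


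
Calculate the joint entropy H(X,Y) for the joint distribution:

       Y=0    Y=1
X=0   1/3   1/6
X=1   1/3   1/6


H(X,Y) = -Σ p(x,y) log₂ p(x,y)
  p(0,0)=1/3: -0.3333 × log₂(0.3333) = 0.5283
  p(0,1)=1/6: -0.1667 × log₂(0.1667) = 0.4308
  p(1,0)=1/3: -0.3333 × log₂(0.3333) = 0.5283
  p(1,1)=1/6: -0.1667 × log₂(0.1667) = 0.4308
H(X,Y) = 1.9183 bits
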